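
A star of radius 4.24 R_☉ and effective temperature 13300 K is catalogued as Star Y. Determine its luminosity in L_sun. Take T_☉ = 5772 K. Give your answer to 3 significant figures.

L/L_☉ = (R/R_☉)² (T/T_☉)⁴ = (4.24)² × (13300/5772)⁴
       = 17.98 × (2.304)⁴ = 17.98 × 28.19 = 506.8.

507 L_sun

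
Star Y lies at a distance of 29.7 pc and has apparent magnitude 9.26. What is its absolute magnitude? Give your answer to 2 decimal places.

M = m − 5 log₁₀(d/10 pc) = 9.26 − 5 log₁₀(29.7/10)
  = 9.26 − 5 × 0.473 = 9.26 − 2.36 = 6.90.

6.90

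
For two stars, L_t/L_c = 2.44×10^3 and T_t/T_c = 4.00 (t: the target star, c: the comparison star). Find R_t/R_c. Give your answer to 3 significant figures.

3.09

L ∝ R²T⁴ gives R ∝ √L / T², so
R_t/R_c = √(2.44×10^3) / (4.00)² = 49.40 / 16.00 = 3.087.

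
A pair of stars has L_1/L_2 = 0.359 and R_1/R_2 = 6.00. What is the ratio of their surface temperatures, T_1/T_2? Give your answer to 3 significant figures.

0.316

L ∝ R²T⁴ gives T ∝ (L/R²)^(1/4), so
T_1/T_2 = (0.359 / 6.00²)^(1/4) = (0.009972)^(1/4) = 0.3160.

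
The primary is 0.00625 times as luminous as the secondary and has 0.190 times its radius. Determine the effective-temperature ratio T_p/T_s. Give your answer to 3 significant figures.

L ∝ R²T⁴ gives T ∝ (L/R²)^(1/4), so
T_p/T_s = (0.00625 / 0.190²)^(1/4) = (0.1731)^(1/4) = 0.6450.

0.645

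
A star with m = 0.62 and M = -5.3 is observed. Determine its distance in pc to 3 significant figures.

153 pc

m − M = 5 log₁₀(d/10 pc)
0.62 − (-5.3) = 5.92 = 5 log₁₀(d/10)
d = 10 × 10^(5.92/5) = 10 × 10^1.184 = 152.8 pc.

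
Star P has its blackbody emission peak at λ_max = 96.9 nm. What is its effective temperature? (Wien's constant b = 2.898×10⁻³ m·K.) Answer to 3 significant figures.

2.99×10^4 K

T = b/λ_max = 2.898×10⁻³ / (96.9×10⁻⁹) = 2.991×10^4 K.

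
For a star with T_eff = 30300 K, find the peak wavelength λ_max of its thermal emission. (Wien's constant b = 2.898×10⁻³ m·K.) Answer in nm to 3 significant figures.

λ_max = b/T = 2.898×10⁻³ / 30300 = 9.56×10^-8 m = 95.64 nm.

95.6 nm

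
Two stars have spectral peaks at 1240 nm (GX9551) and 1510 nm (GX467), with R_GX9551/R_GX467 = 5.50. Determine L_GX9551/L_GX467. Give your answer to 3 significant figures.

Wien's law gives T ∝ 1/λ_max, so T_GX9551/T_GX467 = λ_GX467/λ_GX9551 = 1510/1240 = 1.218.
Then L ∝ R²T⁴ gives L_GX9551/L_GX467 = (5.50)² × (1.218)⁴ = 30.25 × 2.199 = 66.52.

66.5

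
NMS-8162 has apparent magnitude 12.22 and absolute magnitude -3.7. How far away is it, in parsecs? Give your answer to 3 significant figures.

m − M = 5 log₁₀(d/10 pc)
12.22 − (-3.7) = 15.92 = 5 log₁₀(d/10)
d = 10 × 10^(15.92/5) = 10 × 10^3.184 = 1.528×10^4 pc.

1.53×10^4 pc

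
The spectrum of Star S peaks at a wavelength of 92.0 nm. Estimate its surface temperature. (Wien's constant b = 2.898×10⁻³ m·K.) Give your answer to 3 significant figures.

T = b/λ_max = 2.898×10⁻³ / (92.0×10⁻⁹) = 3.150×10^4 K.

3.15×10^4 K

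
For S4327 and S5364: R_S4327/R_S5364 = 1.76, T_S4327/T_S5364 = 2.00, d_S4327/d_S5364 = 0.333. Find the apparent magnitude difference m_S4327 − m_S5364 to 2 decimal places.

-6.63

L_S4327/L_S5364 = (1.76)²(2.00)⁴ = 49.56.
F_S4327/F_S5364 = (L_S4327/L_S5364)/(d_S4327/d_S5364)² = 49.56/0.1109 = 446.9.
m_S4327 − m_S5364 = −2.5 log₁₀(446.9) = -6.63.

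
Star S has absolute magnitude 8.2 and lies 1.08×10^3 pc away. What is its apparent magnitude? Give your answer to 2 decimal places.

m = M + 5 log₁₀(d/10 pc) = 8.2 + 5 log₁₀(1.08×10^3/10)
  = 8.2 + 5 × 2.033 = 8.2 + 10.17 = 18.37.

18.37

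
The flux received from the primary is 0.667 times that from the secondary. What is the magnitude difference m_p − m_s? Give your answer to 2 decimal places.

m_p − m_s = −2.5 log₁₀(F_p/F_s) = −2.5 log₁₀(0.667) = −2.5 × (-0.176) = 0.440.

0.44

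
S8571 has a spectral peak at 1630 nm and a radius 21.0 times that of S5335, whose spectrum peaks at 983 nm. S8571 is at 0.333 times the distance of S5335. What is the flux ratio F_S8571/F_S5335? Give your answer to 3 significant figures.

Wien's law: T_S8571/T_S5335 = λ_S5335/λ_S8571 = 983/1630 = 0.6031.
L_S8571/L_S5335 = (R_S8571/R_S5335)²(T_S8571/T_S5335)⁴ = (21.0)²(0.6031)⁴ = 58.33.
F_S8571/F_S5335 = (L_S8571/L_S5335)/(d_S8571/d_S5335)² = 58.33/(0.333)² = 526.0.

526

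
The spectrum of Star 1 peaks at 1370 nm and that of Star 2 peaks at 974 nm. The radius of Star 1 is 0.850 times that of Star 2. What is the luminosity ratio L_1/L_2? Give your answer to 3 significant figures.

Wien's law gives T ∝ 1/λ_max, so T_1/T_2 = λ_2/λ_1 = 974/1370 = 0.7109.
Then L ∝ R²T⁴ gives L_1/L_2 = (0.850)² × (0.7109)⁴ = 0.7225 × 0.2555 = 0.1846.

0.185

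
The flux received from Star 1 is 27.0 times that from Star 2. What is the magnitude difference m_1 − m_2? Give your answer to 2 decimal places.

-3.58

m_1 − m_2 = −2.5 log₁₀(F_1/F_2) = −2.5 log₁₀(27.0) = −2.5 × (1.431) = -3.578.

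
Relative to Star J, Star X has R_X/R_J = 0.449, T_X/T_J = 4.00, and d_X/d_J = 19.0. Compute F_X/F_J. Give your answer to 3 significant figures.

0.143

L_X/L_J = (R_X/R_J)²(T_X/T_J)⁴ = (0.449)² × (4.00)⁴ = 51.61.
F_X/F_J = (L_X/L_J)/(d_X/d_J)² = 51.61 / (19.0)² = 0.1430.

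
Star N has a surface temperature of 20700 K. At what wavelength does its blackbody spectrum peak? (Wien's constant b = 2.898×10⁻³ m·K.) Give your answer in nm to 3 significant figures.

λ_max = b/T = 2.898×10⁻³ / 20700 = 1.40×10^-7 m = 140.0 nm.

140 nm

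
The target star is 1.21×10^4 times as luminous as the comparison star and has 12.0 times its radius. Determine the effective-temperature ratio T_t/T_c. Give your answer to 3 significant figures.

L ∝ R²T⁴ gives T ∝ (L/R²)^(1/4), so
T_t/T_c = (1.21×10^4 / 12.0²)^(1/4) = (84.03)^(1/4) = 3.028.

3.03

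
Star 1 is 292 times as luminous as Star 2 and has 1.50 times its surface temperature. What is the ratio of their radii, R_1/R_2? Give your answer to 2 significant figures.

L ∝ R²T⁴ gives R ∝ √L / T², so
R_1/R_2 = √(292) / (1.50)² = 17.09 / 2.250 = 7.595.

7.6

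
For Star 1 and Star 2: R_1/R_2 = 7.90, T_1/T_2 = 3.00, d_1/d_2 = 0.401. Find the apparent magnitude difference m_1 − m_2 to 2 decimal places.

L_1/L_2 = (7.90)²(3.00)⁴ = 5055.
F_1/F_2 = (L_1/L_2)/(d_1/d_2)² = 5055/0.1608 = 3.144×10^4.
m_1 − m_2 = −2.5 log₁₀(3.144×10^4) = -11.24.

-11.24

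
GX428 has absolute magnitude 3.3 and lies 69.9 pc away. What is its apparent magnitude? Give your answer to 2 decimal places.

m = M + 5 log₁₀(d/10 pc) = 3.3 + 5 log₁₀(69.9/10)
  = 3.3 + 5 × 0.844 = 3.3 + 4.22 = 7.52.

7.52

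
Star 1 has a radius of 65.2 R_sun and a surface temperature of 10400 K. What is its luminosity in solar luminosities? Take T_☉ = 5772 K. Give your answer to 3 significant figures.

L/L_☉ = (R/R_☉)² (T/T_☉)⁴ = (65.2)² × (10400/5772)⁴
       = 4251 × (1.802)⁴ = 4251 × 10.54 = 4.480×10^4.

4.48×10^4 solar luminosities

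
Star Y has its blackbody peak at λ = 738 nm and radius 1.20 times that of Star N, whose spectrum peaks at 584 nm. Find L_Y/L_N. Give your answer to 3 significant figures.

0.565

Wien's law gives T ∝ 1/λ_max, so T_Y/T_N = λ_N/λ_Y = 584/738 = 0.7913.
Then L ∝ R²T⁴ gives L_Y/L_N = (1.20)² × (0.7913)⁴ = 1.440 × 0.3921 = 0.5647.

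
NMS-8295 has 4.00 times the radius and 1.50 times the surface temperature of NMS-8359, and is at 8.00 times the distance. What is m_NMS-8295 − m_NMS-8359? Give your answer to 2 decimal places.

L_NMS-8295/L_NMS-8359 = (4.00)²(1.50)⁴ = 81.00.
F_NMS-8295/F_NMS-8359 = (L_NMS-8295/L_NMS-8359)/(d_NMS-8295/d_NMS-8359)² = 81.00/64.00 = 1.266.
m_NMS-8295 − m_NMS-8359 = −2.5 log₁₀(1.266) = -0.26.

-0.26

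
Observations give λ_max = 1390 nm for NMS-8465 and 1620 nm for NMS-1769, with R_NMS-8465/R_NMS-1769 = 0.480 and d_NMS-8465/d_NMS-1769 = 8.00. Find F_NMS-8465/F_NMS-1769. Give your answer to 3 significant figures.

Wien's law: T_NMS-8465/T_NMS-1769 = λ_NMS-1769/λ_NMS-8465 = 1620/1390 = 1.165.
L_NMS-8465/L_NMS-1769 = (R_NMS-8465/R_NMS-1769)²(T_NMS-8465/T_NMS-1769)⁴ = (0.480)²(1.165)⁴ = 0.4251.
F_NMS-8465/F_NMS-1769 = (L_NMS-8465/L_NMS-1769)/(d_NMS-8465/d_NMS-1769)² = 0.4251/(8.00)² = 0.006642.

0.00664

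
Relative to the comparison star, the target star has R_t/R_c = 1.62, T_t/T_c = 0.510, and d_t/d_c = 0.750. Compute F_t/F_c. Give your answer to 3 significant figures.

L_t/L_c = (R_t/R_c)²(T_t/T_c)⁴ = (1.62)² × (0.510)⁴ = 0.1775.
F_t/F_c = (L_t/L_c)/(d_t/d_c)² = 0.1775 / (0.750)² = 0.3156.

0.316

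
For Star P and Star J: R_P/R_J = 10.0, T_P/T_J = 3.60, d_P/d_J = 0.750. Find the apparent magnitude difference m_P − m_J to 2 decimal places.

L_P/L_J = (10.0)²(3.60)⁴ = 1.680×10^4.
F_P/F_J = (L_P/L_J)/(d_P/d_J)² = 1.680×10^4/0.5625 = 2.986×10^4.
m_P − m_J = −2.5 log₁₀(2.986×10^4) = -11.19.

-11.19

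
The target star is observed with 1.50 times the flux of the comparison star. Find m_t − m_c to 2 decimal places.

-0.44

m_t − m_c = −2.5 log₁₀(F_t/F_c) = −2.5 log₁₀(1.50) = −2.5 × (0.176) = -0.440.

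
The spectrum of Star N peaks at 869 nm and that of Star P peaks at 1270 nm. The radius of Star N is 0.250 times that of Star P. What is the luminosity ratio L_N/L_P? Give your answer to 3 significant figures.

Wien's law gives T ∝ 1/λ_max, so T_N/T_P = λ_P/λ_N = 1270/869 = 1.461.
Then L ∝ R²T⁴ gives L_N/L_P = (0.250)² × (1.461)⁴ = 0.06250 × 4.562 = 0.2851.

0.285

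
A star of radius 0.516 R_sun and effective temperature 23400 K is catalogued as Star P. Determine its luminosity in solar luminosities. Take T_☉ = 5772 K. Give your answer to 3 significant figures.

71.9 solar luminosities

L/L_☉ = (R/R_☉)² (T/T_☉)⁴ = (0.516)² × (23400/5772)⁴
       = 0.2663 × (4.054)⁴ = 0.2663 × 270.1 = 71.92.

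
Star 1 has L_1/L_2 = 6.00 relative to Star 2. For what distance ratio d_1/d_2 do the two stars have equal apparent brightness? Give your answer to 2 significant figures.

Equal flux requires L_1/d_1² = L_2/d_2², so d_1/d_2 = √(L_1/L_2)
= √(6.00) = 2.449.

2.4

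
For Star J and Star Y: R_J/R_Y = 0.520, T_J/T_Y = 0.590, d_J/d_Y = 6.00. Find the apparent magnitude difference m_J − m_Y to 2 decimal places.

7.60

L_J/L_Y = (0.520)²(0.590)⁴ = 0.03277.
F_J/F_Y = (L_J/L_Y)/(d_J/d_Y)² = 0.03277/36.00 = 9.101×10^-4.
m_J − m_Y = −2.5 log₁₀(9.101×10^-4) = 7.60.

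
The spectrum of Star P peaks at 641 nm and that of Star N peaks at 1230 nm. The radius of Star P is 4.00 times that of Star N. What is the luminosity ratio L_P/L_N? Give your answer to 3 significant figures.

217

Wien's law gives T ∝ 1/λ_max, so T_P/T_N = λ_N/λ_P = 1230/641 = 1.919.
Then L ∝ R²T⁴ gives L_P/L_N = (4.00)² × (1.919)⁴ = 16.00 × 13.56 = 216.9.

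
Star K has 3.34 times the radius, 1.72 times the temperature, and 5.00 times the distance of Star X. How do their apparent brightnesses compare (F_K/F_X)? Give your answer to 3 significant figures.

3.91

L_K/L_X = (R_K/R_X)²(T_K/T_X)⁴ = (3.34)² × (1.72)⁴ = 97.64.
F_K/F_X = (L_K/L_X)/(d_K/d_X)² = 97.64 / (5.00)² = 3.905.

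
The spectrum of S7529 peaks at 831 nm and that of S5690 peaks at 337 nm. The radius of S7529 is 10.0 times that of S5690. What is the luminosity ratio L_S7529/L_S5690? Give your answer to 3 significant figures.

Wien's law gives T ∝ 1/λ_max, so T_S7529/T_S5690 = λ_S5690/λ_S7529 = 337/831 = 0.4055.
Then L ∝ R²T⁴ gives L_S7529/L_S5690 = (10.0)² × (0.4055)⁴ = 100.0 × 0.02705 = 2.705.

2.70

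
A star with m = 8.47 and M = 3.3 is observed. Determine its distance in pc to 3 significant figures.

m − M = 5 log₁₀(d/10 pc)
8.47 − (3.3) = 5.17 = 5 log₁₀(d/10)
d = 10 × 10^(5.17/5) = 10 × 10^1.034 = 108.1 pc.

108 pc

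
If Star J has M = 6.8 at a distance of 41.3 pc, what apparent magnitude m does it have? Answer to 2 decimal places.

9.88

m = M + 5 log₁₀(d/10 pc) = 6.8 + 5 log₁₀(41.3/10)
  = 6.8 + 5 × 0.616 = 6.8 + 3.08 = 9.88.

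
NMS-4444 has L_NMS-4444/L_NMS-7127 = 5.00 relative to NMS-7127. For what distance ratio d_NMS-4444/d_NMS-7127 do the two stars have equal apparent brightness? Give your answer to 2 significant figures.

Equal flux requires L_NMS-4444/d_NMS-4444² = L_NMS-7127/d_NMS-7127², so d_NMS-4444/d_NMS-7127 = √(L_NMS-4444/L_NMS-7127)
= √(5.00) = 2.236.

2.2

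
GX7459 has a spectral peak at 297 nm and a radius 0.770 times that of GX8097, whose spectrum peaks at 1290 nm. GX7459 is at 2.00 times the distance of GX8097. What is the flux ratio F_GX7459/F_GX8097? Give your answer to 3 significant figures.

Wien's law: T_GX7459/T_GX8097 = λ_GX8097/λ_GX7459 = 1290/297 = 4.343.
L_GX7459/L_GX8097 = (R_GX7459/R_GX8097)²(T_GX7459/T_GX8097)⁴ = (0.770)²(4.343)⁴ = 211.0.
F_GX7459/F_GX8097 = (L_GX7459/L_GX8097)/(d_GX7459/d_GX8097)² = 211.0/(2.00)² = 52.75.

52.8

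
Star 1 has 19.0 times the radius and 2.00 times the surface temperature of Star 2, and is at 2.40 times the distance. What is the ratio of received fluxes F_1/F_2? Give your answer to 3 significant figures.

L_1/L_2 = (R_1/R_2)²(T_1/T_2)⁴ = (19.0)² × (2.00)⁴ = 5776.
F_1/F_2 = (L_1/L_2)/(d_1/d_2)² = 5776 / (2.40)² = 1003.

1.00×10^3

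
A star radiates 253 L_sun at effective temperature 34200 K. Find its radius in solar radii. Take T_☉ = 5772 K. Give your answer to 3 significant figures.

R/R_☉ = √(L/L_☉) / (T/T_☉)² = √(253) / (5.925)²
       = 15.91 / 35.11 = 0.4531.

0.453 solar radii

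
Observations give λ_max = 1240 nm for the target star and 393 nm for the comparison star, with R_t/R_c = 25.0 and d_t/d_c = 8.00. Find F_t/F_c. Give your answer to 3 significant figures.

0.0985

Wien's law: T_t/T_c = λ_c/λ_t = 393/1240 = 0.3169.
L_t/L_c = (R_t/R_c)²(T_t/T_c)⁴ = (25.0)²(0.3169)⁴ = 6.306.
F_t/F_c = (L_t/L_c)/(d_t/d_c)² = 6.306/(8.00)² = 0.09853.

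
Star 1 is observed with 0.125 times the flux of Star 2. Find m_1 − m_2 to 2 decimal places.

m_1 − m_2 = −2.5 log₁₀(F_1/F_2) = −2.5 log₁₀(0.125) = −2.5 × (-0.903) = 2.258.

2.26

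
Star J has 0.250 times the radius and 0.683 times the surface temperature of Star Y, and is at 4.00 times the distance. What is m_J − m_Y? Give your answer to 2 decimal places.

7.68

L_J/L_Y = (0.250)²(0.683)⁴ = 0.01360.
F_J/F_Y = (L_J/L_Y)/(d_J/d_Y)² = 0.01360/16.00 = 8.500×10^-4.
m_J − m_Y = −2.5 log₁₀(8.500×10^-4) = 7.68.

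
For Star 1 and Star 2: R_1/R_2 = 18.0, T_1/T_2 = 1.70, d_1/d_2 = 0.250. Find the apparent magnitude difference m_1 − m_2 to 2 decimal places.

L_1/L_2 = (18.0)²(1.70)⁴ = 2706.
F_1/F_2 = (L_1/L_2)/(d_1/d_2)² = 2706/0.06250 = 4.330×10^4.
m_1 − m_2 = −2.5 log₁₀(4.330×10^4) = -11.59.

-11.59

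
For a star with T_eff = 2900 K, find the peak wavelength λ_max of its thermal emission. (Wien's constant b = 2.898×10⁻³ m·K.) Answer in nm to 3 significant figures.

999 nm

λ_max = b/T = 2.898×10⁻³ / 2900 = 9.99×10^-7 m = 999.3 nm.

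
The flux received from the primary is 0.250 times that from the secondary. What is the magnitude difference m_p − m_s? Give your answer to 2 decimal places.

m_p − m_s = −2.5 log₁₀(F_p/F_s) = −2.5 log₁₀(0.250) = −2.5 × (-0.602) = 1.505.

1.51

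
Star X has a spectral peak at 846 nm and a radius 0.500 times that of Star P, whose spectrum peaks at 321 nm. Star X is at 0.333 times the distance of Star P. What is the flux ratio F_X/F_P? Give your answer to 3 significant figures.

Wien's law: T_X/T_P = λ_P/λ_X = 321/846 = 0.3794.
L_X/L_P = (R_X/R_P)²(T_X/T_P)⁴ = (0.500)²(0.3794)⁴ = 0.005182.
F_X/F_P = (L_X/L_P)/(d_X/d_P)² = 0.005182/(0.333)² = 0.04673.

0.0467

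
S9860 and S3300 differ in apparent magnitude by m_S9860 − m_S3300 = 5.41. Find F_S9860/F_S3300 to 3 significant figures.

F_S9860/F_S3300 = 10^(−(m_S9860 − m_S3300)/2.5) = 10^(-5.41/2.5) = 10^-2.164 = 0.006855.

0.00685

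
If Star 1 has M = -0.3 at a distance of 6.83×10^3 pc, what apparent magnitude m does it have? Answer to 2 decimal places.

m = M + 5 log₁₀(d/10 pc) = -0.3 + 5 log₁₀(6.83×10^3/10)
  = -0.3 + 5 × 2.834 = -0.3 + 14.17 = 13.87.

13.87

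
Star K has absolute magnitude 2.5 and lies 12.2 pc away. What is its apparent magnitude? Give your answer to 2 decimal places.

m = M + 5 log₁₀(d/10 pc) = 2.5 + 5 log₁₀(12.2/10)
  = 2.5 + 5 × 0.086 = 2.5 + 0.43 = 2.93.

2.93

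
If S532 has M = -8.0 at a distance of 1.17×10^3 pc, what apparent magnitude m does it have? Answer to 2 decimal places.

2.34

m = M + 5 log₁₀(d/10 pc) = -8.0 + 5 log₁₀(1.17×10^3/10)
  = -8.0 + 5 × 2.068 = -8.0 + 10.34 = 2.34.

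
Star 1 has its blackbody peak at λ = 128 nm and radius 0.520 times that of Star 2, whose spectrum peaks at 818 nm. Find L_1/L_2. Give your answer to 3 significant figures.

451

Wien's law gives T ∝ 1/λ_max, so T_1/T_2 = λ_2/λ_1 = 818/128 = 6.391.
Then L ∝ R²T⁴ gives L_1/L_2 = (0.520)² × (6.391)⁴ = 0.2704 × 1668 = 451.0.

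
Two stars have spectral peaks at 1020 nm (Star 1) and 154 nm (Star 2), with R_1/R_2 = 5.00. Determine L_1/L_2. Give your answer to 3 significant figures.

Wien's law gives T ∝ 1/λ_max, so T_1/T_2 = λ_2/λ_1 = 154/1020 = 0.1510.
Then L ∝ R²T⁴ gives L_1/L_2 = (5.00)² × (0.1510)⁴ = 25.00 × 5.196×10^-4 = 0.01299.

0.0130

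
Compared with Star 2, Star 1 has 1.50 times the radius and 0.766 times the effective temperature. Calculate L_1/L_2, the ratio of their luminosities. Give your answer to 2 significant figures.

From the Stefan–Boltzmann law, L ∝ R²T⁴, so
L_1/L_2 = (R_1/R_2)² (T_1/T_2)⁴ = (1.50)² × (0.766)⁴ = 2.250 × 0.3443 = 0.7746.

0.77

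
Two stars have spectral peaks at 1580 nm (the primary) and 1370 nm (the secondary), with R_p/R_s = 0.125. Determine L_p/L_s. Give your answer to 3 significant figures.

0.00883

Wien's law gives T ∝ 1/λ_max, so T_p/T_s = λ_s/λ_p = 1370/1580 = 0.8671.
Then L ∝ R²T⁴ gives L_p/L_s = (0.125)² × (0.8671)⁴ = 0.01562 × 0.5653 = 0.008832.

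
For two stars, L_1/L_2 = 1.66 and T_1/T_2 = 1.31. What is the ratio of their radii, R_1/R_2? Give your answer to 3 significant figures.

0.751

L ∝ R²T⁴ gives R ∝ √L / T², so
R_1/R_2 = √(1.66) / (1.31)² = 1.288 / 1.716 = 0.7508.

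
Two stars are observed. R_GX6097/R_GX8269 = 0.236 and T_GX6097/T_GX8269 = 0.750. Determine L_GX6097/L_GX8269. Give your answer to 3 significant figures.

From the Stefan–Boltzmann law, L ∝ R²T⁴, so
L_GX6097/L_GX8269 = (R_GX6097/R_GX8269)² (T_GX6097/T_GX8269)⁴ = (0.236)² × (0.750)⁴ = 0.05570 × 0.3164 = 0.01762.

0.0176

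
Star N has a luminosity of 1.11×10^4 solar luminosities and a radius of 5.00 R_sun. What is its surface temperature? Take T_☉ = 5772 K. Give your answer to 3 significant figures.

T/T_☉ = (L/L_☉)^(1/4) / (R/R_☉)^(1/2)
T = 5772 × (1.11×10^4)^(1/4) / √(5.00) = 5772 × 10.26 / 2.236 = 2.650×10^4 K.

2.65×10^4 K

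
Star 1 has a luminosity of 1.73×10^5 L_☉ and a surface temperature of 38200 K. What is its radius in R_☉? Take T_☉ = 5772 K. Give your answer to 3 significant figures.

R/R_☉ = √(L/L_☉) / (T/T_☉)² = √(1.73×10^5) / (6.618)²
       = 415.9 / 43.80 = 9.496.

9.50 R_☉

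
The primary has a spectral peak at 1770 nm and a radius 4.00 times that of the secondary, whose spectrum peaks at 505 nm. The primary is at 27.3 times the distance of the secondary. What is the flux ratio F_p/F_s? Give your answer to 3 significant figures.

1.42×10^-4

Wien's law: T_p/T_s = λ_s/λ_p = 505/1770 = 0.2853.
L_p/L_s = (R_p/R_s)²(T_p/T_s)⁴ = (4.00)²(0.2853)⁴ = 0.1060.
F_p/F_s = (L_p/L_s)/(d_p/d_s)² = 0.1060/(27.3)² = 1.423×10^-4.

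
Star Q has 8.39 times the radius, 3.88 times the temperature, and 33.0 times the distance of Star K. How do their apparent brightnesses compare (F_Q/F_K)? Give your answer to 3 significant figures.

L_Q/L_K = (R_Q/R_K)²(T_Q/T_K)⁴ = (8.39)² × (3.88)⁴ = 1.595×10^4.
F_Q/F_K = (L_Q/L_K)/(d_Q/d_K)² = 1.595×10^4 / (33.0)² = 14.65.

14.6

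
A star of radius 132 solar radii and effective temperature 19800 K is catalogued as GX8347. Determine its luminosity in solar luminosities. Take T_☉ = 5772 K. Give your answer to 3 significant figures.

2.41×10^6 solar luminosities

L/L_☉ = (R/R_☉)² (T/T_☉)⁴ = (132)² × (19800/5772)⁴
       = 1.742×10^4 × (3.430)⁴ = 1.742×10^4 × 138.5 = 2.413×10^6.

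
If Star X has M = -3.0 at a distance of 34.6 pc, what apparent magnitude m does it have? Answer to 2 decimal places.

m = M + 5 log₁₀(d/10 pc) = -3.0 + 5 log₁₀(34.6/10)
  = -3.0 + 5 × 0.539 = -3.0 + 2.70 = -0.30.

-0.30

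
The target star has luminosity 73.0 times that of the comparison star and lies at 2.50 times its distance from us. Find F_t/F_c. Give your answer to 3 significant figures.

11.7

F = L/(4πd²), so F_t/F_c = (L_t/L_c) / (d_t/d_c)²
= 73.0 / (2.50)² = 73.0 / 6.250 = 11.68.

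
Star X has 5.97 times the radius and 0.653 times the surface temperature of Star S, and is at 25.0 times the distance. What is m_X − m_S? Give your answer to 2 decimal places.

4.96

L_X/L_S = (5.97)²(0.653)⁴ = 6.480.
F_X/F_S = (L_X/L_S)/(d_X/d_S)² = 6.480/625.0 = 0.01037.
m_X − m_S = −2.5 log₁₀(0.01037) = 4.96.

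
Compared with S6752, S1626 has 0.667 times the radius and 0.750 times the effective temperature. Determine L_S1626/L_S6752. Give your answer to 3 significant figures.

From the Stefan–Boltzmann law, L ∝ R²T⁴, so
L_S1626/L_S6752 = (R_S1626/R_S6752)² (T_S1626/T_S6752)⁴ = (0.667)² × (0.750)⁴ = 0.4449 × 0.3164 = 0.1408.

0.141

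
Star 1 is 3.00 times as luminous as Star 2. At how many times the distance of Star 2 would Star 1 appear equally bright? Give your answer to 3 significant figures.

Equal flux requires L_1/d_1² = L_2/d_2², so d_1/d_2 = √(L_1/L_2)
= √(3.00) = 1.732.

1.73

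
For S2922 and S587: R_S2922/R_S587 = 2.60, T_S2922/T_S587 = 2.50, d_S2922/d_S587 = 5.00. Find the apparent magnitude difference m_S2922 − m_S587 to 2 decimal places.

L_S2922/L_S587 = (2.60)²(2.50)⁴ = 264.1.
F_S2922/F_S587 = (L_S2922/L_S587)/(d_S2922/d_S587)² = 264.1/25.00 = 10.56.
m_S2922 − m_S587 = −2.5 log₁₀(10.56) = -2.56.

-2.56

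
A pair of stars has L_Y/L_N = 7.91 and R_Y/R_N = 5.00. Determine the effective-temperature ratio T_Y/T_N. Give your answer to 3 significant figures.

0.750

L ∝ R²T⁴ gives T ∝ (L/R²)^(1/4), so
T_Y/T_N = (7.91 / 5.00²)^(1/4) = (0.3164)^(1/4) = 0.7500.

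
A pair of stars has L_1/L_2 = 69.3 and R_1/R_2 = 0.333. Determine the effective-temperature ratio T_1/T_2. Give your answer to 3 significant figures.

L ∝ R²T⁴ gives T ∝ (L/R²)^(1/4), so
T_1/T_2 = (69.3 / 0.333²)^(1/4) = (624.9)^(1/4) = 5.000.

5.00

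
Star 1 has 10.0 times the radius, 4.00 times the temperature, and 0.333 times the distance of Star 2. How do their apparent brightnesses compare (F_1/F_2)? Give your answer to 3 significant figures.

L_1/L_2 = (R_1/R_2)²(T_1/T_2)⁴ = (10.0)² × (4.00)⁴ = 2.560×10^4.
F_1/F_2 = (L_1/L_2)/(d_1/d_2)² = 2.560×10^4 / (0.333)² = 2.309×10^5.

2.31×10^5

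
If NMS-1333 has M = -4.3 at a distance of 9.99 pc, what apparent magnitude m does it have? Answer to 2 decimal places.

-4.30

m = M + 5 log₁₀(d/10 pc) = -4.3 + 5 log₁₀(9.99/10)
  = -4.3 + 5 × -0.000 = -4.3 + -0.00 = -4.30.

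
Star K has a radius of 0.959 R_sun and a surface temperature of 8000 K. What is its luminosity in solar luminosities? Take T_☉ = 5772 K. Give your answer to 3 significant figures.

3.39 solar luminosities

L/L_☉ = (R/R_☉)² (T/T_☉)⁴ = (0.959)² × (8000/5772)⁴
       = 0.9197 × (1.386)⁴ = 0.9197 × 3.690 = 3.394.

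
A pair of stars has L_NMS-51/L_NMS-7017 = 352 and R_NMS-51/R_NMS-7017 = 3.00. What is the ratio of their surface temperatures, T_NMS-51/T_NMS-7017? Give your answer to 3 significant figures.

2.50

L ∝ R²T⁴ gives T ∝ (L/R²)^(1/4), so
T_NMS-51/T_NMS-7017 = (352 / 3.00²)^(1/4) = (39.11)^(1/4) = 2.501.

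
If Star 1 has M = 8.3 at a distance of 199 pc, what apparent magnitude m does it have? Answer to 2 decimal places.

14.79

m = M + 5 log₁₀(d/10 pc) = 8.3 + 5 log₁₀(199/10)
  = 8.3 + 5 × 1.299 = 8.3 + 6.49 = 14.79.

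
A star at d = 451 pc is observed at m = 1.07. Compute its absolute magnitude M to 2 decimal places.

-7.20

M = m − 5 log₁₀(d/10 pc) = 1.07 − 5 log₁₀(451/10)
  = 1.07 − 5 × 1.654 = 1.07 − 8.27 = -7.20.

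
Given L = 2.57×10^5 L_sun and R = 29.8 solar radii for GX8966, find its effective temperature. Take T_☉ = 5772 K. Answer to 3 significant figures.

T/T_☉ = (L/L_☉)^(1/4) / (R/R_☉)^(1/2)
T = 5772 × (2.57×10^5)^(1/4) / √(29.8) = 5772 × 22.52 / 5.459 = 2.381×10^4 K.

2.38×10^4 K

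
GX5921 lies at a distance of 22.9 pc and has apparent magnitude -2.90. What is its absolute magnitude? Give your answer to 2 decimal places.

M = m − 5 log₁₀(d/10 pc) = -2.90 − 5 log₁₀(22.9/10)
  = -2.90 − 5 × 0.360 = -2.90 − 1.80 = -4.70.

-4.70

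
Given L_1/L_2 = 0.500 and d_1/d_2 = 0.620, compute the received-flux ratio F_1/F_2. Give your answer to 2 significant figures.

F = L/(4πd²), so F_1/F_2 = (L_1/L_2) / (d_1/d_2)²
= 0.500 / (0.620)² = 0.500 / 0.3844 = 1.301.

1.3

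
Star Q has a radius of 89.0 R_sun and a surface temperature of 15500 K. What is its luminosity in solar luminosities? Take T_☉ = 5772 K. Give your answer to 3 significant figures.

L/L_☉ = (R/R_☉)² (T/T_☉)⁴ = (89.0)² × (15500/5772)⁴
       = 7921 × (2.685)⁴ = 7921 × 52.00 = 4.119×10^5.

4.12×10^5 solar luminosities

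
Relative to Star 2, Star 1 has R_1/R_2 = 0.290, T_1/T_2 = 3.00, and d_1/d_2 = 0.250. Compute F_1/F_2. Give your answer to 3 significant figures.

109

L_1/L_2 = (R_1/R_2)²(T_1/T_2)⁴ = (0.290)² × (3.00)⁴ = 6.812.
F_1/F_2 = (L_1/L_2)/(d_1/d_2)² = 6.812 / (0.250)² = 109.0.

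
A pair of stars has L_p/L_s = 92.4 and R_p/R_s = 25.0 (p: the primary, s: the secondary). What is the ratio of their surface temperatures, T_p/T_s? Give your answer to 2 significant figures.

0.62

L ∝ R²T⁴ gives T ∝ (L/R²)^(1/4), so
T_p/T_s = (92.4 / 25.0²)^(1/4) = (0.1478)^(1/4) = 0.6201.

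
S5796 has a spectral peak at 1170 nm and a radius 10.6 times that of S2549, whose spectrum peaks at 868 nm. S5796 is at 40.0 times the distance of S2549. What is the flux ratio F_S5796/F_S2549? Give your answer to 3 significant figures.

0.0213

Wien's law: T_S5796/T_S2549 = λ_S2549/λ_S5796 = 868/1170 = 0.7419.
L_S5796/L_S2549 = (R_S5796/R_S2549)²(T_S5796/T_S2549)⁴ = (10.6)²(0.7419)⁴ = 34.04.
F_S5796/F_S2549 = (L_S5796/L_S2549)/(d_S5796/d_S2549)² = 34.04/(40.0)² = 0.02127.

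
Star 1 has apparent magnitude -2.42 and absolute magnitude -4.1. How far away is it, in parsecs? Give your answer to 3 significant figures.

m − M = 5 log₁₀(d/10 pc)
-2.42 − (-4.1) = 1.68 = 5 log₁₀(d/10)
d = 10 × 10^(1.68/5) = 10 × 10^0.336 = 21.68 pc.

21.7 pc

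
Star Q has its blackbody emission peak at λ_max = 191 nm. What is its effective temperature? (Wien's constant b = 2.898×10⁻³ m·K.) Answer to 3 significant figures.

1.52×10^4 K

T = b/λ_max = 2.898×10⁻³ / (191×10⁻⁹) = 1.517×10^4 K.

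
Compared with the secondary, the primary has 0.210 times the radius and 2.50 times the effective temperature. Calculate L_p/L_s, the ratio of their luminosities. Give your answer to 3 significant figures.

From the Stefan–Boltzmann law, L ∝ R²T⁴, so
L_p/L_s = (R_p/R_s)² (T_p/T_s)⁴ = (0.210)² × (2.50)⁴ = 0.04410 × 39.06 = 1.723.

1.72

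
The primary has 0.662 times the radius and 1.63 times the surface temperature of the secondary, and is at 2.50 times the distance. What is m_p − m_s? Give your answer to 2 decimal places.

0.76

L_p/L_s = (0.662)²(1.63)⁴ = 3.094.
F_p/F_s = (L_p/L_s)/(d_p/d_s)² = 3.094/6.250 = 0.4950.
m_p − m_s = −2.5 log₁₀(0.4950) = 0.76.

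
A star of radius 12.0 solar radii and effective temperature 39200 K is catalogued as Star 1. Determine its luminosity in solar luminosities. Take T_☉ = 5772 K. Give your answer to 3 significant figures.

L/L_☉ = (R/R_☉)² (T/T_☉)⁴ = (12.0)² × (39200/5772)⁴
       = 144.0 × (6.791)⁴ = 144.0 × 2127 = 3.063×10^5.

3.06×10^5 solar luminosities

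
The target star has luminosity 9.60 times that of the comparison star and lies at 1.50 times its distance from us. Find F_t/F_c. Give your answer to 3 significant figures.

F = L/(4πd²), so F_t/F_c = (L_t/L_c) / (d_t/d_c)²
= 9.60 / (1.50)² = 9.60 / 2.250 = 4.267.

4.27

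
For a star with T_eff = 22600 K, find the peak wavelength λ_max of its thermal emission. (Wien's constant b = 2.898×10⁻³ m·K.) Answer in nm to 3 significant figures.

λ_max = b/T = 2.898×10⁻³ / 22600 = 1.28×10^-7 m = 128.2 nm.

128 nm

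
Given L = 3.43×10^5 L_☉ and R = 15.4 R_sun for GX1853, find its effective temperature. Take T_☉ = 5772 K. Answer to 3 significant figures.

T/T_☉ = (L/L_☉)^(1/4) / (R/R_☉)^(1/2)
T = 5772 × (3.43×10^5)^(1/4) / √(15.4) = 5772 × 24.20 / 3.924 = 3.560×10^4 K.

3.56×10^4 K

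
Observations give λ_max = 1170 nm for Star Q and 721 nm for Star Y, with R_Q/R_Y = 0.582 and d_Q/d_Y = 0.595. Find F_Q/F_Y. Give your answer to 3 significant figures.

0.138

Wien's law: T_Q/T_Y = λ_Y/λ_Q = 721/1170 = 0.6162.
L_Q/L_Y = (R_Q/R_Y)²(T_Q/T_Y)⁴ = (0.582)²(0.6162)⁴ = 0.04885.
F_Q/F_Y = (L_Q/L_Y)/(d_Q/d_Y)² = 0.04885/(0.595)² = 0.1380.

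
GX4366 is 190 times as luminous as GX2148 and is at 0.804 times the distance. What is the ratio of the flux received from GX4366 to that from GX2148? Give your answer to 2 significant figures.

2.9×10^2

F = L/(4πd²), so F_GX4366/F_GX2148 = (L_GX4366/L_GX2148) / (d_GX4366/d_GX2148)²
= 190 / (0.804)² = 190 / 0.6464 = 293.9.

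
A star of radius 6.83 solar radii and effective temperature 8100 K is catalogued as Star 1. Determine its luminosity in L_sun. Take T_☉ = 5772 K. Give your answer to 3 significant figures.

L/L_☉ = (R/R_☉)² (T/T_☉)⁴ = (6.83)² × (8100/5772)⁴
       = 46.65 × (1.403)⁴ = 46.65 × 3.878 = 180.9.

181 L_sun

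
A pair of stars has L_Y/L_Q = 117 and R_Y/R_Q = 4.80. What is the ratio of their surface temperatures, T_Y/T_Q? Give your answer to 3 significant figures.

L ∝ R²T⁴ gives T ∝ (L/R²)^(1/4), so
T_Y/T_Q = (117 / 4.80²)^(1/4) = (5.078)^(1/4) = 1.501.

1.50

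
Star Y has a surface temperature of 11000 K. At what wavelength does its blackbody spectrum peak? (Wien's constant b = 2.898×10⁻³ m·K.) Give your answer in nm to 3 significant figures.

λ_max = b/T = 2.898×10⁻³ / 11000 = 2.63×10^-7 m = 263.5 nm.

263 nm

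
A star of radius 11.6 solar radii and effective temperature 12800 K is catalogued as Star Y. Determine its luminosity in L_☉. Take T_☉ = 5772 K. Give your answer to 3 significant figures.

3.25×10^3 L_☉

L/L_☉ = (R/R_☉)² (T/T_☉)⁴ = (11.6)² × (12800/5772)⁴
       = 134.6 × (2.218)⁴ = 134.6 × 24.18 = 3254.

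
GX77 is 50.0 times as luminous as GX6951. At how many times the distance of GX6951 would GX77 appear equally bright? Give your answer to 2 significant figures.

7.1

Equal flux requires L_GX77/d_GX77² = L_GX6951/d_GX6951², so d_GX77/d_GX6951 = √(L_GX77/L_GX6951)
= √(50.0) = 7.071.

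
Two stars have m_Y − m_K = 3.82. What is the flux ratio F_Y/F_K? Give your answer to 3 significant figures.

0.0296

F_Y/F_K = 10^(−(m_Y − m_K)/2.5) = 10^(-3.82/2.5) = 10^-1.528 = 0.02965.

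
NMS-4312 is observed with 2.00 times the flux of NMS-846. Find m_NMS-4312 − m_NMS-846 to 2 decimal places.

m_NMS-4312 − m_NMS-846 = −2.5 log₁₀(F_NMS-4312/F_NMS-846) = −2.5 log₁₀(2.00) = −2.5 × (0.301) = -0.753.

-0.75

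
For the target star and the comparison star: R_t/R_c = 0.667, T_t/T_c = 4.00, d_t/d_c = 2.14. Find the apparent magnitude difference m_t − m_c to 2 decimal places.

L_t/L_c = (0.667)²(4.00)⁴ = 113.9.
F_t/F_c = (L_t/L_c)/(d_t/d_c)² = 113.9/4.580 = 24.87.
m_t − m_c = −2.5 log₁₀(24.87) = -3.49.

-3.49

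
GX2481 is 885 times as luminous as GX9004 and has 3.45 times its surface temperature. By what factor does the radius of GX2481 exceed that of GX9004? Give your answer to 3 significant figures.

L ∝ R²T⁴ gives R ∝ √L / T², so
R_GX2481/R_GX9004 = √(885) / (3.45)² = 29.75 / 11.90 = 2.499.

2.50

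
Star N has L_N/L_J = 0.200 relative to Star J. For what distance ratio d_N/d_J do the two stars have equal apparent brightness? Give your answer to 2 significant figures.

0.45

Equal flux requires L_N/d_N² = L_J/d_J², so d_N/d_J = √(L_N/L_J)
= √(0.200) = 0.4472.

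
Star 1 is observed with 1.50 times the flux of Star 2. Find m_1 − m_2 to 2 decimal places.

m_1 − m_2 = −2.5 log₁₀(F_1/F_2) = −2.5 log₁₀(1.50) = −2.5 × (0.176) = -0.440.

-0.44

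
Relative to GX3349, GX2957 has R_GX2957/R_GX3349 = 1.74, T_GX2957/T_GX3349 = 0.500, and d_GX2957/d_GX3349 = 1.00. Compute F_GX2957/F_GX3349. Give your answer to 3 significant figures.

L_GX2957/L_GX3349 = (R_GX2957/R_GX3349)²(T_GX2957/T_GX3349)⁴ = (1.74)² × (0.500)⁴ = 0.1892.
F_GX2957/F_GX3349 = (L_GX2957/L_GX3349)/(d_GX2957/d_GX3349)² = 0.1892 / (1.00)² = 0.1892.

0.189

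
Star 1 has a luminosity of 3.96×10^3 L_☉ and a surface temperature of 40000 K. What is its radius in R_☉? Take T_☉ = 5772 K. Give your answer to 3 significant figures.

R/R_☉ = √(L/L_☉) / (T/T_☉)² = √(3.96×10^3) / (6.930)²
       = 62.93 / 48.02 = 1.310.

1.31 R_☉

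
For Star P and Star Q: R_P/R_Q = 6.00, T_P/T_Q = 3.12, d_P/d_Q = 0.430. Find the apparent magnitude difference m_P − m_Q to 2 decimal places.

L_P/L_Q = (6.00)²(3.12)⁴ = 3411.
F_P/F_Q = (L_P/L_Q)/(d_P/d_Q)² = 3411/0.1849 = 1.845×10^4.
m_P − m_Q = −2.5 log₁₀(1.845×10^4) = -10.66.

-10.66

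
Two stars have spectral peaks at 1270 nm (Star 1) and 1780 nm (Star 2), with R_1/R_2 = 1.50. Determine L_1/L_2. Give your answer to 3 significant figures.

8.68

Wien's law gives T ∝ 1/λ_max, so T_1/T_2 = λ_2/λ_1 = 1780/1270 = 1.402.
Then L ∝ R²T⁴ gives L_1/L_2 = (1.50)² × (1.402)⁴ = 2.250 × 3.859 = 8.683.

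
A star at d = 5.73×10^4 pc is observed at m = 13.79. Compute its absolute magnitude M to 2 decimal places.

-5.00

M = m − 5 log₁₀(d/10 pc) = 13.79 − 5 log₁₀(5.73×10^4/10)
  = 13.79 − 5 × 3.758 = 13.79 − 18.79 = -5.00.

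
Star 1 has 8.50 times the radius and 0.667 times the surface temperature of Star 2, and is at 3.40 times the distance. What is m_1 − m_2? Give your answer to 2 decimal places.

-0.23

L_1/L_2 = (8.50)²(0.667)⁴ = 14.30.
F_1/F_2 = (L_1/L_2)/(d_1/d_2)² = 14.30/11.56 = 1.237.
m_1 − m_2 = −2.5 log₁₀(1.237) = -0.23.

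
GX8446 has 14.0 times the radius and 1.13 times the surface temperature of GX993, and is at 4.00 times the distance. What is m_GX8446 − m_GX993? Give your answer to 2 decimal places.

L_GX8446/L_GX993 = (14.0)²(1.13)⁴ = 319.6.
F_GX8446/F_GX993 = (L_GX8446/L_GX993)/(d_GX8446/d_GX993)² = 319.6/16.00 = 19.97.
m_GX8446 − m_GX993 = −2.5 log₁₀(19.97) = -3.25.

-3.25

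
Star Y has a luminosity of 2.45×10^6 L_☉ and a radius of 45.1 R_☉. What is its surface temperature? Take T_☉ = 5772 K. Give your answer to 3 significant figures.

3.40×10^4 K

T/T_☉ = (L/L_☉)^(1/4) / (R/R_☉)^(1/2)
T = 5772 × (2.45×10^6)^(1/4) / √(45.1) = 5772 × 39.56 / 6.716 = 3.400×10^4 K.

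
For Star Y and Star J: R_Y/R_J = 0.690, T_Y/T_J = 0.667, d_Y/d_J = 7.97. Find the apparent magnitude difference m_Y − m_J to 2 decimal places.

7.07

L_Y/L_J = (0.690)²(0.667)⁴ = 0.09423.
F_Y/F_J = (L_Y/L_J)/(d_Y/d_J)² = 0.09423/63.52 = 0.001483.
m_Y − m_J = −2.5 log₁₀(0.001483) = 7.07.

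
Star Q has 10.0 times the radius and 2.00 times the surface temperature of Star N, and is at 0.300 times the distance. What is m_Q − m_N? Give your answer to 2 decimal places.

-10.62

L_Q/L_N = (10.0)²(2.00)⁴ = 1600.
F_Q/F_N = (L_Q/L_N)/(d_Q/d_N)² = 1600/0.09000 = 1.778×10^4.
m_Q − m_N = −2.5 log₁₀(1.778×10^4) = -10.62.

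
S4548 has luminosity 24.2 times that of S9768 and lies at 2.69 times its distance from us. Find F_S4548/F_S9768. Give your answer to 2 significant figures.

3.3

F = L/(4πd²), so F_S4548/F_S9768 = (L_S4548/L_S9768) / (d_S4548/d_S9768)²
= 24.2 / (2.69)² = 24.2 / 7.236 = 3.344.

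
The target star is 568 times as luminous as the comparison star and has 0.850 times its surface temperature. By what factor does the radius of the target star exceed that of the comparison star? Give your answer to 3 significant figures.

33.0

L ∝ R²T⁴ gives R ∝ √L / T², so
R_t/R_c = √(568) / (0.850)² = 23.83 / 0.7225 = 32.99.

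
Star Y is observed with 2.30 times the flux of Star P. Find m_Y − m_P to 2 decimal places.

-0.90

m_Y − m_P = −2.5 log₁₀(F_Y/F_P) = −2.5 log₁₀(2.30) = −2.5 × (0.362) = -0.904.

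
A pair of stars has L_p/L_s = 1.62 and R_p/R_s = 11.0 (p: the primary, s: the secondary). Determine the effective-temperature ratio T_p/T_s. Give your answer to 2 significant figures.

0.34

L ∝ R²T⁴ gives T ∝ (L/R²)^(1/4), so
T_p/T_s = (1.62 / 11.0²)^(1/4) = (0.01339)^(1/4) = 0.3402.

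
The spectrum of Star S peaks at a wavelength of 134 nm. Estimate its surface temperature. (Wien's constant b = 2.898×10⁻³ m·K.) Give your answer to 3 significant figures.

2.16×10^4 K

T = b/λ_max = 2.898×10⁻³ / (134×10⁻⁹) = 2.163×10^4 K.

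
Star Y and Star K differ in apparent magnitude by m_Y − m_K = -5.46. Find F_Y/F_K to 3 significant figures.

F_Y/F_K = 10^(−(m_Y − m_K)/2.5) = 10^(5.46/2.5) = 10^2.184 = 152.8.

153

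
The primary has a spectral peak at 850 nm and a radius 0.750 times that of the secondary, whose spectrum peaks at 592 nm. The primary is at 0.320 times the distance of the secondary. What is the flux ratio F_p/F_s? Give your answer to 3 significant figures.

1.29

Wien's law: T_p/T_s = λ_s/λ_p = 592/850 = 0.6965.
L_p/L_s = (R_p/R_s)²(T_p/T_s)⁴ = (0.750)²(0.6965)⁴ = 0.1324.
F_p/F_s = (L_p/L_s)/(d_p/d_s)² = 0.1324/(0.320)² = 1.293.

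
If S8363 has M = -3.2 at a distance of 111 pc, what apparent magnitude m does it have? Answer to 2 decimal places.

2.03

m = M + 5 log₁₀(d/10 pc) = -3.2 + 5 log₁₀(111/10)
  = -3.2 + 5 × 1.045 = -3.2 + 5.23 = 2.03.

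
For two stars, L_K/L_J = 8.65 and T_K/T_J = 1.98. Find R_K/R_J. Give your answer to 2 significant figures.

0.75

L ∝ R²T⁴ gives R ∝ √L / T², so
R_K/R_J = √(8.65) / (1.98)² = 2.941 / 3.920 = 0.7502.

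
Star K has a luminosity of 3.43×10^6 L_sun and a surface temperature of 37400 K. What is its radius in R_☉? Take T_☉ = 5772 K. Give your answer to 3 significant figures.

44.1 R_☉

R/R_☉ = √(L/L_☉) / (T/T_☉)² = √(3.43×10^6) / (6.480)²
       = 1852 / 41.98 = 44.11.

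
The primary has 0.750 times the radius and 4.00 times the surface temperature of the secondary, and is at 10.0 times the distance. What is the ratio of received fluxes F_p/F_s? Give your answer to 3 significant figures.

1.44

L_p/L_s = (R_p/R_s)²(T_p/T_s)⁴ = (0.750)² × (4.00)⁴ = 144.0.
F_p/F_s = (L_p/L_s)/(d_p/d_s)² = 144.0 / (10.0)² = 1.440.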